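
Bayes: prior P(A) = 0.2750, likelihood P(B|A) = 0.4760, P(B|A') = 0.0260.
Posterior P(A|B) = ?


P(B) = P(B|A)*P(A) + P(B|A')*P(A')
= 0.4760*0.2750 + 0.0260*0.7250
= 0.130900 + 0.018850 = 0.149750
P(A|B) = 0.130900/0.149750 = 0.8741

P(A|B) = 0.8741


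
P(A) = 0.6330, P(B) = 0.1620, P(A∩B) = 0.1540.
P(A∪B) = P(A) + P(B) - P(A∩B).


P(A∪B) = 0.6330 + 0.1620 - 0.1540
= 0.7950 - 0.1540
= 0.6410

P(A∪B) = 0.6410


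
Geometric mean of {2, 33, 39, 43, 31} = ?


Product = 2 × 33 × 39 × 43 × 31 = 3431142
GM = 3431142^(1/5) = 20.2809

GM = 20.2809


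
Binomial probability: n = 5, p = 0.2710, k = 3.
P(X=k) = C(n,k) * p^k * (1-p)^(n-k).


C(5,3) = 10
p^3 = 0.019903
(1-p)^2 = 0.531441
P = 10 * 0.019903 * 0.531441 = 0.1058

P(X=3) = 0.1058


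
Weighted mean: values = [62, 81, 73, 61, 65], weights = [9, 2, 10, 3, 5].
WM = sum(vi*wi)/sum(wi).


Numerator = 62*9 + 81*2 + 73*10 + 61*3 + 65*5 = 1958
Denominator = 9 + 2 + 10 + 3 + 5 = 29
WM = 1958/29 = 67.5172

WM = 67.5172


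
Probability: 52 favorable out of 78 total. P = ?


P = 52/78 = 0.6667

P = 0.6667


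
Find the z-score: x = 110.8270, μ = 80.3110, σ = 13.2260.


z = (110.8270 - 80.3110)/13.2260
= 30.5160/13.2260
= 2.3073

z = 2.3073


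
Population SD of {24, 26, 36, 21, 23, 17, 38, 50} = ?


Mean = 29.3750
Variance = 105.9844
SD = sqrt(105.9844) = 10.2949

SD = 10.2949


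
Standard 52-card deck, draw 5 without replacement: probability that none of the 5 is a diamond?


P(no diamonds) = (39/52) × (38/51) × (37/50) × (36/49) × (35/48)
= 0.2215

P = 0.2215


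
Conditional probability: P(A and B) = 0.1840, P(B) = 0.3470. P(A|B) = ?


P(A|B) = 0.1840/0.3470 = 0.5303

P(A|B) = 0.5303


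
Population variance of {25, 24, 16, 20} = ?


Mean = 21.2500
Squared deviations: 14.0625, 7.5625, 27.5625, 1.5625
Sum = 50.7500
Variance = 50.7500/4 = 12.6875

Variance = 12.6875


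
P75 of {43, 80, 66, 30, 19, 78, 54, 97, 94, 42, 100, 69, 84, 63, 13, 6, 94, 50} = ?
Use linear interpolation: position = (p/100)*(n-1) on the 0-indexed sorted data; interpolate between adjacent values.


Sorted: 6, 13, 19, 30, 42, 43, 50, 54, 63, 66, 69, 78, 80, 84, 94, 94, 97, 100
n = 18
Index = 75/100 * 17 = 12.7500
Lower = data[12] = 80, Upper = data[13] = 84
P75 = 80 + 0.7500*(4) = 83.0000

P75 = 83.0000


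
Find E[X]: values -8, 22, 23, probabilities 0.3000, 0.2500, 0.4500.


E[X] = -8*0.3000 + 22*0.2500 + 23*0.4500
= -2.4000 + 5.5000 + 10.3500
= 13.4500

E[X] = 13.4500


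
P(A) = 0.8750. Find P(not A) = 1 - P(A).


P(not A) = 1 - 0.8750 = 0.1250

P(not A) = 0.1250


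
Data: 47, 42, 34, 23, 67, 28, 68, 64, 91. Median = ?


Sorted: 23, 28, 34, 42, 47, 64, 67, 68, 91
n = 9 (odd)
Middle value = 47

Median = 47


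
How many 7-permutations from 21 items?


P(21,7) = 21!/14!
= 51090942171709440000/87178291200
= 586051200

P(21,7) = 586051200


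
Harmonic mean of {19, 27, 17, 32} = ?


Sum of reciprocals = 1/19 + 1/27 + 1/17 + 1/32 = 0.179742
HM = 4/0.179742 = 22.2541

HM = 22.2541


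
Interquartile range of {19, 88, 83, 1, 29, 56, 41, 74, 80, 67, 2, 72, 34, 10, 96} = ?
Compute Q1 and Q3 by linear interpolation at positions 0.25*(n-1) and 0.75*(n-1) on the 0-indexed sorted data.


Sorted: 1, 2, 10, 19, 29, 34, 41, 56, 67, 72, 74, 80, 83, 88, 96
Q1 (25th %ile) = 24.0000
Q3 (75th %ile) = 77.0000
IQR = 77.0000 - 24.0000 = 53.0000

IQR = 53.0000


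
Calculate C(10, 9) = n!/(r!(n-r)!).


C(10,9) = 10!/(9! × 1!)
= 3628800/(362880 × 1)
= 10

C(10,9) = 10


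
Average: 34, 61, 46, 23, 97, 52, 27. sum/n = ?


Sum = 34 + 61 + 46 + 23 + 97 + 52 + 27 = 340
n = 7
Mean = 340/7 = 48.5714

Mean = 48.5714


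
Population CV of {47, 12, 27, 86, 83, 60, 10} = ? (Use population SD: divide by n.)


Mean = 46.4286
SD = 29.2226
CV = (29.2226/46.4286)*100 = 62.9409%

CV = 62.9409%


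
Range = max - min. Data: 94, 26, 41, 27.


Max = 94, Min = 26
Range = 94 - 26 = 68

Range = 68


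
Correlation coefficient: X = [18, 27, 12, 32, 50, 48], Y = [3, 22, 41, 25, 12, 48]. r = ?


Mean X = 31.1667, Mean Y = 25.1667
SD X = 14.123464, SD Y = 15.528647
Cov = 22.972222
r = 22.972222/(14.123464*15.528647) = 0.1047

r = 0.1047


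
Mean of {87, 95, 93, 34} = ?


Sum = 87 + 95 + 93 + 34 = 309
n = 4
Mean = 309/4 = 77.2500

Mean = 77.2500


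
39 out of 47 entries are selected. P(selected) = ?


P = 39/47 = 0.8298

P = 0.8298


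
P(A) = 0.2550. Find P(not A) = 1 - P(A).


P(not A) = 1 - 0.2550 = 0.7450

P(not A) = 0.7450


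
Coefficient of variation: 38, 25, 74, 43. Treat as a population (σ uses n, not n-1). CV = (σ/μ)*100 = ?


Mean = 45.0000
SD = 17.9861
CV = (17.9861/45.0000)*100 = 39.9691%

CV = 39.9691%


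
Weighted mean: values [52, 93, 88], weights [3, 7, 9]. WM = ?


Numerator = 52*3 + 93*7 + 88*9 = 1599
Denominator = 3 + 7 + 9 = 19
WM = 1599/19 = 84.1579

WM = 84.1579


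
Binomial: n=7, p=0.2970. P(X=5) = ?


C(7,5) = 21
p^5 = 0.002311
(1-p)^2 = 0.494209
P = 21 * 0.002311 * 0.494209 = 0.0240

P(X=5) = 0.0240


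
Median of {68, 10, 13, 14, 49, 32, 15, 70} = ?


Sorted: 10, 13, 14, 15, 32, 49, 68, 70
n = 8 (even)
Middle values: 15 and 32
Median = (15+32)/2 = 23.5000

Median = 23.5000


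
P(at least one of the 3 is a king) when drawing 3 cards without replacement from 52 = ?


P(at least one) = 1 - P(none)
P(none) = (48/52) × (47/51) × (46/50) = 0.782624
P(at least one) = 1 - 0.782624 = 0.2174

P = 0.2174


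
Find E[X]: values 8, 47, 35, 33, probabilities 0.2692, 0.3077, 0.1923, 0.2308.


E[X] = 8*0.2692 + 47*0.3077 + 35*0.1923 + 33*0.2308
= 2.1536 + 14.4619 + 6.7305 + 7.6164
= 30.9624

E[X] = 30.9624


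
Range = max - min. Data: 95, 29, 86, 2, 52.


Max = 95, Min = 2
Range = 95 - 2 = 93

Range = 93


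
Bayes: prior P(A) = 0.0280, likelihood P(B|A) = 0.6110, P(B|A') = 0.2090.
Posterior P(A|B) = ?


P(B) = P(B|A)*P(A) + P(B|A')*P(A')
= 0.6110*0.0280 + 0.2090*0.9720
= 0.017108 + 0.203148 = 0.220256
P(A|B) = 0.017108/0.220256 = 0.0777

P(A|B) = 0.0777


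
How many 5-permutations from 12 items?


P(12,5) = 12!/7!
= 479001600/5040
= 95040

P(12,5) = 95040


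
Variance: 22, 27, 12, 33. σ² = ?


Mean = 23.5000
Squared deviations: 2.2500, 12.2500, 132.2500, 90.2500
Sum = 237.0000
Variance = 237.0000/4 = 59.2500

Variance = 59.2500


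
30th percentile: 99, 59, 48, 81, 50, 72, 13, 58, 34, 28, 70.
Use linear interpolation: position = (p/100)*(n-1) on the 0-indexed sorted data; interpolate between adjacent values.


Sorted: 13, 28, 34, 48, 50, 58, 59, 70, 72, 81, 99
n = 11
Index = 30/100 * 10 = 3.0000
Lower = data[3] = 48, Upper = data[4] = 50
P30 = 48 + 0*(2) = 48.0000

P30 = 48.0000


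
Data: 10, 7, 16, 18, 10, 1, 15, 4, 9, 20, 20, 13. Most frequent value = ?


Frequencies: 1:1, 4:1, 7:1, 9:1, 10:2, 13:1, 15:1, 16:1, 18:1, 20:2
Max frequency = 2
Mode = 10, 20

Mode = 10, 20


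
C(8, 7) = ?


C(8,7) = 8!/(7! × 1!)
= 40320/(5040 × 1)
= 8

C(8,7) = 8


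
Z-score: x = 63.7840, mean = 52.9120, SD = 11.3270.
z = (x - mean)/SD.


z = (63.7840 - 52.9120)/11.3270
= 10.8720/11.3270
= 0.9598

z = 0.9598


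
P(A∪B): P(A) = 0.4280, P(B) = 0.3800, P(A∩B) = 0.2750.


P(A∪B) = 0.4280 + 0.3800 - 0.2750
= 0.8080 - 0.2750
= 0.5330

P(A∪B) = 0.5330


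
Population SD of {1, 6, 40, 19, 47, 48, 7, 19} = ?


Mean = 23.3750
Variance = 318.7344
SD = sqrt(318.7344) = 17.8531

SD = 17.8531


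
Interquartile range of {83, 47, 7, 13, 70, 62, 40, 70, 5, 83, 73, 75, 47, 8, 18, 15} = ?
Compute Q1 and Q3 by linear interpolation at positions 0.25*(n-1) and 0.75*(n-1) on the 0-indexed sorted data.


Sorted: 5, 7, 8, 13, 15, 18, 40, 47, 47, 62, 70, 70, 73, 75, 83, 83
Q1 (25th %ile) = 14.5000
Q3 (75th %ile) = 70.7500
IQR = 70.7500 - 14.5000 = 56.2500

IQR = 56.2500


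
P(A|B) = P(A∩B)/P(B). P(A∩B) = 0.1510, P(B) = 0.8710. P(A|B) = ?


P(A|B) = 0.1510/0.8710 = 0.1734

P(A|B) = 0.1734


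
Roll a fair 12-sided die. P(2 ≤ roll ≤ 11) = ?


Favorable outcomes (2 ≤ roll ≤ 11): 10
Total outcomes = 12
P = 10/12 = 0.8333

P = 0.8333


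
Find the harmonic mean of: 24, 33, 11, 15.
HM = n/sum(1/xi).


Sum of reciprocals = 1/24 + 1/33 + 1/11 + 1/15 = 0.229545
HM = 4/0.229545 = 17.4257

HM = 17.4257


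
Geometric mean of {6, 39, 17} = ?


Product = 6 × 39 × 17 = 3978
GM = 3978^(1/3) = 15.8449

GM = 15.8449


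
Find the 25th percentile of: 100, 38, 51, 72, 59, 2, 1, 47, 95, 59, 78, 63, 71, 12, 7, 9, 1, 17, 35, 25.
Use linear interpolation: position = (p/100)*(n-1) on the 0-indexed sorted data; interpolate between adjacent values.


Sorted: 1, 1, 2, 7, 9, 12, 17, 25, 35, 38, 47, 51, 59, 59, 63, 71, 72, 78, 95, 100
n = 20
Index = 25/100 * 19 = 4.7500
Lower = data[4] = 9, Upper = data[5] = 12
P25 = 9 + 0.7500*(3) = 11.2500

P25 = 11.2500


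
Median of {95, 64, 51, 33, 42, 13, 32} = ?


Sorted: 13, 32, 33, 42, 51, 64, 95
n = 7 (odd)
Middle value = 42

Median = 42


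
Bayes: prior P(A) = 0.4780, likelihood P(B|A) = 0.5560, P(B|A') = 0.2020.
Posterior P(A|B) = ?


P(B) = P(B|A)*P(A) + P(B|A')*P(A')
= 0.5560*0.4780 + 0.2020*0.5220
= 0.265768 + 0.105444 = 0.371212
P(A|B) = 0.265768/0.371212 = 0.7159

P(A|B) = 0.7159


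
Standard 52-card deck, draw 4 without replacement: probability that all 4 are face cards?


P(all face cards) = (12/52) × (11/51) × (10/50) × (9/49)
= 0.0018

P = 0.0018


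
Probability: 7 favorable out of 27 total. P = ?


P = 7/27 = 0.2593

P = 0.2593


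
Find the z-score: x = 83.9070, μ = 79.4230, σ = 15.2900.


z = (83.9070 - 79.4230)/15.2900
= 4.4840/15.2900
= 0.2933

z = 0.2933


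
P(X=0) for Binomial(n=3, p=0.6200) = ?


C(3,0) = 1
p^0 = 1.000000
(1-p)^3 = 0.054872
P = 1 * 1.000000 * 0.054872 = 0.0549

P(X=0) = 0.0549


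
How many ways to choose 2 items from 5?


C(5,2) = 5!/(2! × 3!)
= 120/(2 × 6)
= 10

C(5,2) = 10


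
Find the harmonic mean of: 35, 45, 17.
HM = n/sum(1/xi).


Sum of reciprocals = 1/35 + 1/45 + 1/17 = 0.109617
HM = 3/0.109617 = 27.3680

HM = 27.3680


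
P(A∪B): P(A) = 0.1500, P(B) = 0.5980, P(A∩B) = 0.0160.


P(A∪B) = 0.1500 + 0.5980 - 0.0160
= 0.7480 - 0.0160
= 0.7320

P(A∪B) = 0.7320


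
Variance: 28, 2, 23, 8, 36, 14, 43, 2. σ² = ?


Mean = 19.5000
Squared deviations: 72.2500, 306.2500, 12.2500, 132.2500, 272.2500, 30.2500, 552.2500, 306.2500
Sum = 1684.0000
Variance = 1684.0000/8 = 210.5000

Variance = 210.5000


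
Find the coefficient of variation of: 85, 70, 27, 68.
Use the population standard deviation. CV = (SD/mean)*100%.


Mean = 62.5000
SD = 21.5232
CV = (21.5232/62.5000)*100 = 34.4372%

CV = 34.4372%


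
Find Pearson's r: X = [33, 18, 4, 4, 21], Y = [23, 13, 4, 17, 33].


Mean X = 16.0000, Mean Y = 18.0000
SD X = 11.009087, SD Y = 9.715966
Cov = 66.000000
r = 66.000000/(11.009087*9.715966) = 0.6170

r = 0.6170


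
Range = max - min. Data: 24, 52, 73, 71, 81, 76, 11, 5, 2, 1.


Max = 81, Min = 1
Range = 81 - 1 = 80

Range = 80


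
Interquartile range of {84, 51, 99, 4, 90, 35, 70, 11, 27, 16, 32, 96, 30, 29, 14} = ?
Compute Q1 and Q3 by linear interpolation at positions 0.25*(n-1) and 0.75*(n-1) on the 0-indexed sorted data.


Sorted: 4, 11, 14, 16, 27, 29, 30, 32, 35, 51, 70, 84, 90, 96, 99
Q1 (25th %ile) = 21.5000
Q3 (75th %ile) = 77.0000
IQR = 77.0000 - 21.5000 = 55.5000

IQR = 55.5000


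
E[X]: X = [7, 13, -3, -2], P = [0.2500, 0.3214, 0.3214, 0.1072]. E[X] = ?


E[X] = 7*0.2500 + 13*0.3214 - 3*0.3214 - 2*0.1072
= 1.7500 + 4.1782 - 0.9642 - 0.2144
= 4.7496

E[X] = 4.7496


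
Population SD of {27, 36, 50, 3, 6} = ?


Mean = 24.4000
Variance = 318.6400
SD = sqrt(318.6400) = 17.8505

SD = 17.8505


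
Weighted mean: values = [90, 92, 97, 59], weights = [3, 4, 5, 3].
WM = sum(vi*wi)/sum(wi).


Numerator = 90*3 + 92*4 + 97*5 + 59*3 = 1300
Denominator = 3 + 4 + 5 + 3 = 15
WM = 1300/15 = 86.6667

WM = 86.6667


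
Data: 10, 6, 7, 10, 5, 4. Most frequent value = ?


Frequencies: 4:1, 5:1, 6:1, 7:1, 10:2
Max frequency = 2
Mode = 10

Mode = 10


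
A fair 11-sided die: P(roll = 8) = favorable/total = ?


Favorable outcomes (roll = 8): 1
Total outcomes = 11
P = 1/11 = 0.0909

P = 0.0909


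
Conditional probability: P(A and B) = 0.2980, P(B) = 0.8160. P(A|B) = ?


P(A|B) = 0.2980/0.8160 = 0.3652

P(A|B) = 0.3652


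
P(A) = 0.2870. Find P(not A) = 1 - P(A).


P(not A) = 1 - 0.2870 = 0.7130

P(not A) = 0.7130


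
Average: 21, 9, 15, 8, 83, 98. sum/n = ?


Sum = 21 + 9 + 15 + 8 + 83 + 98 = 234
n = 6
Mean = 234/6 = 39.0000

Mean = 39.0000


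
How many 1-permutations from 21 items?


P(21,1) = 21!/20!
= 51090942171709440000/2432902008176640000
= 21

P(21,1) = 21


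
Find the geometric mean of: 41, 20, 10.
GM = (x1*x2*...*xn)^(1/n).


Product = 41 × 20 × 10 = 8200
GM = 8200^(1/3) = 20.1653

GM = 20.1653


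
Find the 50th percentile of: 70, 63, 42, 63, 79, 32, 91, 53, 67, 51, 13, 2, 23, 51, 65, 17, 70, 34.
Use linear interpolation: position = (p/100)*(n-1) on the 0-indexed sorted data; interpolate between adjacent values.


Sorted: 2, 13, 17, 23, 32, 34, 42, 51, 51, 53, 63, 63, 65, 67, 70, 70, 79, 91
n = 18
Index = 50/100 * 17 = 8.5000
Lower = data[8] = 51, Upper = data[9] = 53
P50 = 51 + 0.5000*(2) = 52.0000

P50 = 52.0000


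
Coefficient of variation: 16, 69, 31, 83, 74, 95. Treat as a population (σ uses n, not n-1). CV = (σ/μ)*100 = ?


Mean = 61.3333
SD = 28.2764
CV = (28.2764/61.3333)*100 = 46.1028%

CV = 46.1028%


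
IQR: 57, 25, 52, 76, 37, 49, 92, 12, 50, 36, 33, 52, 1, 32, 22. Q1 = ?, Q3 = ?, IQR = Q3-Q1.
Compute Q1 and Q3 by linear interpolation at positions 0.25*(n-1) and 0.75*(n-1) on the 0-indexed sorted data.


Sorted: 1, 12, 22, 25, 32, 33, 36, 37, 49, 50, 52, 52, 57, 76, 92
Q1 (25th %ile) = 28.5000
Q3 (75th %ile) = 52.0000
IQR = 52.0000 - 28.5000 = 23.5000

IQR = 23.5000


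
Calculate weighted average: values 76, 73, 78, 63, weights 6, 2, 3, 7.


Numerator = 76*6 + 73*2 + 78*3 + 63*7 = 1277
Denominator = 6 + 2 + 3 + 7 = 18
WM = 1277/18 = 70.9444

WM = 70.9444


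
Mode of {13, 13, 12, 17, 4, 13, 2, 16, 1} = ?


Frequencies: 1:1, 2:1, 4:1, 12:1, 13:3, 16:1, 17:1
Max frequency = 3
Mode = 13

Mode = 13


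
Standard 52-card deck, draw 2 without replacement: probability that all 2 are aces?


P(all aces) = (4/52) × (3/51)
= 0.0045

P = 0.0045


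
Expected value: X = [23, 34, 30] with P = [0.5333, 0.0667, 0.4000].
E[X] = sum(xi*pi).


E[X] = 23*0.5333 + 34*0.0667 + 30*0.4000
= 12.2659 + 2.2678 + 12.0000
= 26.5337

E[X] = 26.5337


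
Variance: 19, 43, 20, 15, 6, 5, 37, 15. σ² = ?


Mean = 20.0000
Squared deviations: 1.0000, 529.0000, 0, 25.0000, 196.0000, 225.0000, 289.0000, 25.0000
Sum = 1290.0000
Variance = 1290.0000/8 = 161.2500

Variance = 161.2500


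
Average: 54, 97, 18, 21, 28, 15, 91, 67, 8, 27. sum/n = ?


Sum = 54 + 97 + 18 + 21 + 28 + 15 + 91 + 67 + 8 + 27 = 426
n = 10
Mean = 426/10 = 42.6000

Mean = 42.6000


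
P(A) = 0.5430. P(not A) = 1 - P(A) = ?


P(not A) = 1 - 0.5430 = 0.4570

P(not A) = 0.4570


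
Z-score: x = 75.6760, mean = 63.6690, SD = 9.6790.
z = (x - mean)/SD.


z = (75.6760 - 63.6690)/9.6790
= 12.0070/9.6790
= 1.2405

z = 1.2405


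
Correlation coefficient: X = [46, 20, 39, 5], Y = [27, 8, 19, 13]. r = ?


Mean X = 27.5000, Mean Y = 16.7500
SD X = 16.101242, SD Y = 7.084314
Cov = 91.375000
r = 91.375000/(16.101242*7.084314) = 0.8011

r = 0.8011


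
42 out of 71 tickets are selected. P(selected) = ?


P = 42/71 = 0.5915

P = 0.5915


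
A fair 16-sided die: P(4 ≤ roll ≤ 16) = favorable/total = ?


Favorable outcomes (4 ≤ roll ≤ 16): 13
Total outcomes = 16
P = 13/16 = 0.8125

P = 0.8125


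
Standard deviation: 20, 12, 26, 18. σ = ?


Mean = 19.0000
Variance = 25.0000
SD = sqrt(25.0000) = 5.0000

SD = 5.0000


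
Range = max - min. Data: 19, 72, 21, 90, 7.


Max = 90, Min = 7
Range = 90 - 7 = 83

Range = 83


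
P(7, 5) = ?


P(7,5) = 7!/2!
= 5040/2
= 2520

P(7,5) = 2520


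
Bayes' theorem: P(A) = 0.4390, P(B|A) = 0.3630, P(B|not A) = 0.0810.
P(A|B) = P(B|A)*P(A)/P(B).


P(B) = P(B|A)*P(A) + P(B|A')*P(A')
= 0.3630*0.4390 + 0.0810*0.5610
= 0.159357 + 0.045441 = 0.204798
P(A|B) = 0.159357/0.204798 = 0.7781

P(A|B) = 0.7781


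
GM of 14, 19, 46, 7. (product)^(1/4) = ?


Product = 14 × 19 × 46 × 7 = 85652
GM = 85652^(1/4) = 17.1074

GM = 17.1074


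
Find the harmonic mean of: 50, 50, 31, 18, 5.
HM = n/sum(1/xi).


Sum of reciprocals = 1/50 + 1/50 + 1/31 + 1/18 + 1/5 = 0.327814
HM = 5/0.327814 = 15.2526

HM = 15.2526


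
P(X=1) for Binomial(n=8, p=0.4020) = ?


C(8,1) = 8
p^1 = 0.402000
(1-p)^7 = 0.027347
P = 8 * 0.402000 * 0.027347 = 0.0879

P(X=1) = 0.0879


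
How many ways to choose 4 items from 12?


C(12,4) = 12!/(4! × 8!)
= 479001600/(24 × 40320)
= 495

C(12,4) = 495


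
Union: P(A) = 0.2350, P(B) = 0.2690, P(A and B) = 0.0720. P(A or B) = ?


P(A∪B) = 0.2350 + 0.2690 - 0.0720
= 0.5040 - 0.0720
= 0.4320

P(A∪B) = 0.4320


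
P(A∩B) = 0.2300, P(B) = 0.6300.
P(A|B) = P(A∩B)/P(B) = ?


P(A|B) = 0.2300/0.6300 = 0.3651

P(A|B) = 0.3651


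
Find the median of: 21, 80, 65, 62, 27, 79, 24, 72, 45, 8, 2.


Sorted: 2, 8, 21, 24, 27, 45, 62, 65, 72, 79, 80
n = 11 (odd)
Middle value = 45

Median = 45


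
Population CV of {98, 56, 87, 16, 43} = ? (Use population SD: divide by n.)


Mean = 60.0000
SD = 29.7120
CV = (29.7120/60.0000)*100 = 49.5199%

CV = 49.5199%


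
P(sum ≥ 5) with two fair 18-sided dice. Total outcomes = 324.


Total outcomes = 18×18 = 324
Favorable (sum ≥ 5): 318
P = 318/324 = 0.9815

P = 0.9815


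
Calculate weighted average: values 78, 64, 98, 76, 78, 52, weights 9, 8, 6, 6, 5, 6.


Numerator = 78*9 + 64*8 + 98*6 + 76*6 + 78*5 + 52*6 = 2960
Denominator = 9 + 8 + 6 + 6 + 5 + 6 = 40
WM = 2960/40 = 74.0000

WM = 74.0000


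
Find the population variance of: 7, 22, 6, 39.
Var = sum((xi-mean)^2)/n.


Mean = 18.5000
Squared deviations: 132.2500, 12.2500, 156.2500, 420.2500
Sum = 721.0000
Variance = 721.0000/4 = 180.2500

Variance = 180.2500


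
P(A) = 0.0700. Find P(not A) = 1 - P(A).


P(not A) = 1 - 0.0700 = 0.9300

P(not A) = 0.9300


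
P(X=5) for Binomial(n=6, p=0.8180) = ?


C(6,5) = 6
p^5 = 0.366241
(1-p)^1 = 0.182000
P = 6 * 0.366241 * 0.182000 = 0.3999

P(X=5) = 0.3999


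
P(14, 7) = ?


P(14,7) = 14!/7!
= 87178291200/5040
= 17297280

P(14,7) = 17297280


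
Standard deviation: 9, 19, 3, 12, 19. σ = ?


Mean = 12.4000
Variance = 37.4400
SD = sqrt(37.4400) = 6.1188

SD = 6.1188


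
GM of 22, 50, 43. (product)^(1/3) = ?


Product = 22 × 50 × 43 = 47300
GM = 47300^(1/3) = 36.1649

GM = 36.1649


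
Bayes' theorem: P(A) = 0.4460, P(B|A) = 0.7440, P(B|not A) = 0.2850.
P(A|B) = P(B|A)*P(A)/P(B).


P(B) = P(B|A)*P(A) + P(B|A')*P(A')
= 0.7440*0.4460 + 0.2850*0.5540
= 0.331824 + 0.157890 = 0.489714
P(A|B) = 0.331824/0.489714 = 0.6776

P(A|B) = 0.6776


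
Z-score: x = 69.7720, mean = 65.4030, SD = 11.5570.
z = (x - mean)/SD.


z = (69.7720 - 65.4030)/11.5570
= 4.3690/11.5570
= 0.3780

z = 0.3780


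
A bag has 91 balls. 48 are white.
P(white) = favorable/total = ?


P = 48/91 = 0.5275

P = 0.5275


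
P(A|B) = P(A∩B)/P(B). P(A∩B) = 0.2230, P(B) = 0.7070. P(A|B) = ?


P(A|B) = 0.2230/0.7070 = 0.3154

P(A|B) = 0.3154


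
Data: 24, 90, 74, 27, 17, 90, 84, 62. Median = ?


Sorted: 17, 24, 27, 62, 74, 84, 90, 90
n = 8 (even)
Middle values: 62 and 74
Median = (62+74)/2 = 68.0000

Median = 68.0000


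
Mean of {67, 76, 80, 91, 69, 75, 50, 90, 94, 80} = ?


Sum = 67 + 76 + 80 + 91 + 69 + 75 + 50 + 90 + 94 + 80 = 772
n = 10
Mean = 772/10 = 77.2000

Mean = 77.2000


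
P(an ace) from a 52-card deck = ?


4 aces in 52 cards
P = 4/52 = 0.0769

P = 0.0769


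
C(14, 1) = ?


C(14,1) = 14!/(1! × 13!)
= 87178291200/(1 × 6227020800)
= 14

C(14,1) = 14


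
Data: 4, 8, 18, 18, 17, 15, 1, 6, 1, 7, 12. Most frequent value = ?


Frequencies: 1:2, 4:1, 6:1, 7:1, 8:1, 12:1, 15:1, 17:1, 18:2
Max frequency = 2
Mode = 1, 18

Mode = 1, 18


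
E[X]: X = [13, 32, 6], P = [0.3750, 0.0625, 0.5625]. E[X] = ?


E[X] = 13*0.3750 + 32*0.0625 + 6*0.5625
= 4.8750 + 2.0000 + 3.3750
= 10.2500

E[X] = 10.2500


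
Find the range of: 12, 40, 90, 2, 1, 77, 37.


Max = 90, Min = 1
Range = 90 - 1 = 89

Range = 89


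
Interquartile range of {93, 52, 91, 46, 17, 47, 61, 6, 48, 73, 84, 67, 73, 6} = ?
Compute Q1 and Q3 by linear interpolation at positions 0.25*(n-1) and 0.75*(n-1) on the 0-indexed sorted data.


Sorted: 6, 6, 17, 46, 47, 48, 52, 61, 67, 73, 73, 84, 91, 93
Q1 (25th %ile) = 46.2500
Q3 (75th %ile) = 73.0000
IQR = 73.0000 - 46.2500 = 26.7500

IQR = 26.7500


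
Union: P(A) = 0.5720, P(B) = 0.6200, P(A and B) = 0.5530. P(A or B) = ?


P(A∪B) = 0.5720 + 0.6200 - 0.5530
= 1.1920 - 0.5530
= 0.6390

P(A∪B) = 0.6390


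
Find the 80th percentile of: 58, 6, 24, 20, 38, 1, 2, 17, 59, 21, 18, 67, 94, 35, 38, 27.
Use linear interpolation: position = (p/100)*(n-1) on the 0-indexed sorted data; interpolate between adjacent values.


Sorted: 1, 2, 6, 17, 18, 20, 21, 24, 27, 35, 38, 38, 58, 59, 67, 94
n = 16
Index = 80/100 * 15 = 12.0000
Lower = data[12] = 58, Upper = data[13] = 59
P80 = 58 + 0*(1) = 58.0000

P80 = 58.0000


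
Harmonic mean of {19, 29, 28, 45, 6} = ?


Sum of reciprocals = 1/19 + 1/29 + 1/28 + 1/45 + 1/6 = 0.311718
HM = 5/0.311718 = 16.0402

HM = 16.0402


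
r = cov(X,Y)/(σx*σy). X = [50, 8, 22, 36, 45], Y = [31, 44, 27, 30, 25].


Mean X = 32.2000, Mean Y = 31.4000
SD X = 15.393505, SD Y = 6.651316
Cov = -70.880000
r = -70.880000/(15.393505*6.651316) = -0.6923

r = -0.6923


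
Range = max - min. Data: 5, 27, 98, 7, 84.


Max = 98, Min = 5
Range = 98 - 5 = 93

Range = 93


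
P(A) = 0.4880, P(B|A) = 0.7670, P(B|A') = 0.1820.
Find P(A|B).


P(B) = P(B|A)*P(A) + P(B|A')*P(A')
= 0.7670*0.4880 + 0.1820*0.5120
= 0.374296 + 0.093184 = 0.467480
P(A|B) = 0.374296/0.467480 = 0.8007

P(A|B) = 0.8007


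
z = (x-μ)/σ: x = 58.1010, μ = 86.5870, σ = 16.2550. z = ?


z = (58.1010 - 86.5870)/16.2550
= -28.4860/16.2550
= -1.7524

z = -1.7524


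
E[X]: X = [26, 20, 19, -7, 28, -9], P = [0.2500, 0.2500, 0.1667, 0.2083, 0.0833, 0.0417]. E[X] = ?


E[X] = 26*0.2500 + 20*0.2500 + 19*0.1667 - 7*0.2083 + 28*0.0833 - 9*0.0417
= 6.5000 + 5.0000 + 3.1673 - 1.4581 + 2.3324 - 0.3753
= 15.1663

E[X] = 15.1663


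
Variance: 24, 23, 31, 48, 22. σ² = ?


Mean = 29.6000
Squared deviations: 31.3600, 43.5600, 1.9600, 338.5600, 57.7600
Sum = 473.2000
Variance = 473.2000/5 = 94.6400

Variance = 94.6400


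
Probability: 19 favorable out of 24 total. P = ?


P = 19/24 = 0.7917

P = 0.7917


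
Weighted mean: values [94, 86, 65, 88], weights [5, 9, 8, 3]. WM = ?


Numerator = 94*5 + 86*9 + 65*8 + 88*3 = 2028
Denominator = 5 + 9 + 8 + 3 = 25
WM = 2028/25 = 81.1200

WM = 81.1200


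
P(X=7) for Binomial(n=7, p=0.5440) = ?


C(7,7) = 1
p^7 = 0.014099
(1-p)^0 = 1.000000
P = 1 * 0.014099 * 1.000000 = 0.0141

P(X=7) = 0.0141


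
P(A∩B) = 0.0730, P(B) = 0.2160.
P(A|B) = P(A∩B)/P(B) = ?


P(A|B) = 0.0730/0.2160 = 0.3380

P(A|B) = 0.3380


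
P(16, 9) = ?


P(16,9) = 16!/7!
= 20922789888000/5040
= 4151347200

P(16,9) = 4151347200


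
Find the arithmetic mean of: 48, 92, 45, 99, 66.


Sum = 48 + 92 + 45 + 99 + 66 = 350
n = 5
Mean = 350/5 = 70.0000

Mean = 70.0000


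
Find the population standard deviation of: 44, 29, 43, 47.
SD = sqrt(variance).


Mean = 40.7500
Variance = 48.1875
SD = sqrt(48.1875) = 6.9417

SD = 6.9417


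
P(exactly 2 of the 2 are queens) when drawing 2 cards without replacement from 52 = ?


Hypergeometric: P(X=2) = C(4,2)·C(48,0) / C(52,2)
= 6 × 1 / 1326
= 6/1326 = 0.0045

P = 0.0045


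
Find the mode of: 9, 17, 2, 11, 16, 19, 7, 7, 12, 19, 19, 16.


Frequencies: 2:1, 7:2, 9:1, 11:1, 12:1, 16:2, 17:1, 19:3
Max frequency = 3
Mode = 19

Mode = 19


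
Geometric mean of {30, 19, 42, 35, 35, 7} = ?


Product = 30 × 19 × 42 × 35 × 35 × 7 = 205285500
GM = 205285500^(1/6) = 24.2881

GM = 24.2881


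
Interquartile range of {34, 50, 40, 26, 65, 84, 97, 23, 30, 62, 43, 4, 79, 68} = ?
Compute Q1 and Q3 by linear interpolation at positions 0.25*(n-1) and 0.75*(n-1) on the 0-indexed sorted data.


Sorted: 4, 23, 26, 30, 34, 40, 43, 50, 62, 65, 68, 79, 84, 97
Q1 (25th %ile) = 31.0000
Q3 (75th %ile) = 67.2500
IQR = 67.2500 - 31.0000 = 36.2500

IQR = 36.2500


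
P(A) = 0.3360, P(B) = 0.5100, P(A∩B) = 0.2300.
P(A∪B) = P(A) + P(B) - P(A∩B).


P(A∪B) = 0.3360 + 0.5100 - 0.2300
= 0.8460 - 0.2300
= 0.6160

P(A∪B) = 0.6160


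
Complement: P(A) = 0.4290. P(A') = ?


P(not A) = 1 - 0.4290 = 0.5710

P(not A) = 0.5710


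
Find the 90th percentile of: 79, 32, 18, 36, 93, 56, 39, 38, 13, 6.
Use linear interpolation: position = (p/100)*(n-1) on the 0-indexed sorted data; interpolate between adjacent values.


Sorted: 6, 13, 18, 32, 36, 38, 39, 56, 79, 93
n = 10
Index = 90/100 * 9 = 8.1000
Lower = data[8] = 79, Upper = data[9] = 93
P90 = 79 + 0.1000*(14) = 80.4000

P90 = 80.4000


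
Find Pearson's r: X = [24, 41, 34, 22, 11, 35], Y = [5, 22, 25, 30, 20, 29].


Mean X = 27.8333, Mean Y = 21.8333
SD X = 9.956851, SD Y = 8.314980
Cov = 20.138889
r = 20.138889/(9.956851*8.314980) = 0.2432

r = 0.2432


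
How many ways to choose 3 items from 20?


C(20,3) = 20!/(3! × 17!)
= 2432902008176640000/(6 × 355687428096000)
= 1140

C(20,3) = 1140


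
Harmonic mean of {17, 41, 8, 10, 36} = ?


Sum of reciprocals = 1/17 + 1/41 + 1/8 + 1/10 + 1/36 = 0.335992
HM = 5/0.335992 = 14.8813

HM = 14.8813


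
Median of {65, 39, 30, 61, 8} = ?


Sorted: 8, 30, 39, 61, 65
n = 5 (odd)
Middle value = 39

Median = 39


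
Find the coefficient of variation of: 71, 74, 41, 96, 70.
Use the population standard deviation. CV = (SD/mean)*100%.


Mean = 70.4000
SD = 17.5111
CV = (17.5111/70.4000)*100 = 24.8738%

CV = 24.8738%


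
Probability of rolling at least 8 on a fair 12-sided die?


Favorable outcomes (roll ≥ 8): 5
Total outcomes = 12
P = 5/12 = 0.4167

P = 0.4167


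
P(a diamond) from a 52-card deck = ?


13 diamonds in 52 cards
P = 13/52 = 0.2500

P = 0.2500


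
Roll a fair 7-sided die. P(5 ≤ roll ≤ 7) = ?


Favorable outcomes (5 ≤ roll ≤ 7): 3
Total outcomes = 7
P = 3/7 = 0.4286

P = 0.4286


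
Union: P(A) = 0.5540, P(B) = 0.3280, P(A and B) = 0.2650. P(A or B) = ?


P(A∪B) = 0.5540 + 0.3280 - 0.2650
= 0.8820 - 0.2650
= 0.6170

P(A∪B) = 0.6170


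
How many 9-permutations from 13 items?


P(13,9) = 13!/4!
= 6227020800/24
= 259459200

P(13,9) = 259459200


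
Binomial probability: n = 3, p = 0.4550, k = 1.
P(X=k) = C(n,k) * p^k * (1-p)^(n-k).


C(3,1) = 3
p^1 = 0.455000
(1-p)^2 = 0.297025
P = 3 * 0.455000 * 0.297025 = 0.4054

P(X=1) = 0.4054


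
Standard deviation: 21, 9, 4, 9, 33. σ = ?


Mean = 15.2000
Variance = 110.5600
SD = sqrt(110.5600) = 10.5148

SD = 10.5148


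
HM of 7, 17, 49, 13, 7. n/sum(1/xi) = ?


Sum of reciprocals = 1/7 + 1/17 + 1/49 + 1/13 + 1/7 = 0.441869
HM = 5/0.441869 = 11.3156

HM = 11.3156


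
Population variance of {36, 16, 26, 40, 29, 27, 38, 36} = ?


Mean = 31.0000
Squared deviations: 25.0000, 225.0000, 25.0000, 81.0000, 4.0000, 16.0000, 49.0000, 25.0000
Sum = 450.0000
Variance = 450.0000/8 = 56.2500

Variance = 56.2500


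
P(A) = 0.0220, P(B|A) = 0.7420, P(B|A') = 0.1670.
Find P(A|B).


P(B) = P(B|A)*P(A) + P(B|A')*P(A')
= 0.7420*0.0220 + 0.1670*0.9780
= 0.016324 + 0.163326 = 0.179650
P(A|B) = 0.016324/0.179650 = 0.0909

P(A|B) = 0.0909


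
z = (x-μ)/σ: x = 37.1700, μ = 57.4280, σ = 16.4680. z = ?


z = (37.1700 - 57.4280)/16.4680
= -20.2580/16.4680
= -1.2301

z = -1.2301


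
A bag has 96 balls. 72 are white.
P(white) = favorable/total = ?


P = 72/96 = 0.7500

P = 0.7500


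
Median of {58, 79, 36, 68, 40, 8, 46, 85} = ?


Sorted: 8, 36, 40, 46, 58, 68, 79, 85
n = 8 (even)
Middle values: 46 and 58
Median = (46+58)/2 = 52.0000

Median = 52.0000


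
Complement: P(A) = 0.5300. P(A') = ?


P(not A) = 1 - 0.5300 = 0.4700

P(not A) = 0.4700


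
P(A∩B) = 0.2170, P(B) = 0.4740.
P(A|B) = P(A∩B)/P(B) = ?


P(A|B) = 0.2170/0.4740 = 0.4578

P(A|B) = 0.4578


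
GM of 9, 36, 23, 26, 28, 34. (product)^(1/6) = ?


Product = 9 × 36 × 23 × 26 × 28 × 34 = 184451904
GM = 184451904^(1/6) = 23.8587

GM = 23.8587


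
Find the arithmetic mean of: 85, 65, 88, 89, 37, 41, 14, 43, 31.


Sum = 85 + 65 + 88 + 89 + 37 + 41 + 14 + 43 + 31 = 493
n = 9
Mean = 493/9 = 54.7778

Mean = 54.7778


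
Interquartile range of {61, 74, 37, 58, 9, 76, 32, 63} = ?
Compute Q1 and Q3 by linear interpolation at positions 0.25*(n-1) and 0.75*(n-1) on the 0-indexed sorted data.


Sorted: 9, 32, 37, 58, 61, 63, 74, 76
Q1 (25th %ile) = 35.7500
Q3 (75th %ile) = 65.7500
IQR = 65.7500 - 35.7500 = 30.0000

IQR = 30.0000


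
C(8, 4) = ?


C(8,4) = 8!/(4! × 4!)
= 40320/(24 × 24)
= 70

C(8,4) = 70


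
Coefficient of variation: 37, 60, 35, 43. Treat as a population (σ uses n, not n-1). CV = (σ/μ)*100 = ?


Mean = 43.7500
SD = 9.8330
CV = (9.8330/43.7500)*100 = 22.4754%

CV = 22.4754%


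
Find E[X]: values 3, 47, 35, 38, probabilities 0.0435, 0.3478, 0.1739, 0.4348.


E[X] = 3*0.0435 + 47*0.3478 + 35*0.1739 + 38*0.4348
= 0.1305 + 16.3466 + 6.0865 + 16.5224
= 39.0860

E[X] = 39.0860


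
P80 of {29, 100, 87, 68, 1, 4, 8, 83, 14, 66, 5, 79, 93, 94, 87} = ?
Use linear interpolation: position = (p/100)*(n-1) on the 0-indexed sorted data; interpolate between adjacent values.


Sorted: 1, 4, 5, 8, 14, 29, 66, 68, 79, 83, 87, 87, 93, 94, 100
n = 15
Index = 80/100 * 14 = 11.2000
Lower = data[11] = 87, Upper = data[12] = 93
P80 = 87 + 0.2000*(6) = 88.2000

P80 = 88.2000


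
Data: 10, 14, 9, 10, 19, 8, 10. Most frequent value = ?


Frequencies: 8:1, 9:1, 10:3, 14:1, 19:1
Max frequency = 3
Mode = 10

Mode = 10


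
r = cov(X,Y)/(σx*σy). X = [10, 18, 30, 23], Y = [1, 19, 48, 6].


Mean X = 20.2500, Mean Y = 18.5000
SD X = 7.292976, SD Y = 18.255136
Cov = 107.875000
r = 107.875000/(7.292976*18.255136) = 0.8103

r = 0.8103


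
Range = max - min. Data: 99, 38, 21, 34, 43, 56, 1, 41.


Max = 99, Min = 1
Range = 99 - 1 = 98

Range = 98


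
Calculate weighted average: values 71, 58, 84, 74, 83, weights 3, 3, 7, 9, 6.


Numerator = 71*3 + 58*3 + 84*7 + 74*9 + 83*6 = 2139
Denominator = 3 + 3 + 7 + 9 + 6 = 28
WM = 2139/28 = 76.3929

WM = 76.3929


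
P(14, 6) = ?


P(14,6) = 14!/8!
= 87178291200/40320
= 2162160

P(14,6) = 2162160


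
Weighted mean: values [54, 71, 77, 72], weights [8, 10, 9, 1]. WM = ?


Numerator = 54*8 + 71*10 + 77*9 + 72*1 = 1907
Denominator = 8 + 10 + 9 + 1 = 28
WM = 1907/28 = 68.1071

WM = 68.1071


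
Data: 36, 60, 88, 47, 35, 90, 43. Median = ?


Sorted: 35, 36, 43, 47, 60, 88, 90
n = 7 (odd)
Middle value = 47

Median = 47


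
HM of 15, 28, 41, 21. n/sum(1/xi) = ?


Sum of reciprocals = 1/15 + 1/28 + 1/41 + 1/21 = 0.174390
HM = 4/0.174390 = 22.9371

HM = 22.9371


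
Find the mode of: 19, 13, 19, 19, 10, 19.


Frequencies: 10:1, 13:1, 19:4
Max frequency = 4
Mode = 19

Mode = 19


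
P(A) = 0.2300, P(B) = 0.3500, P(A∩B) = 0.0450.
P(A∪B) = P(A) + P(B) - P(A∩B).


P(A∪B) = 0.2300 + 0.3500 - 0.0450
= 0.5800 - 0.0450
= 0.5350

P(A∪B) = 0.5350


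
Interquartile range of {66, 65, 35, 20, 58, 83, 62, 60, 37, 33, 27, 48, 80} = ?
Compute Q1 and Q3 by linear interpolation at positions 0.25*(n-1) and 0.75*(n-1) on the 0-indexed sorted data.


Sorted: 20, 27, 33, 35, 37, 48, 58, 60, 62, 65, 66, 80, 83
Q1 (25th %ile) = 35.0000
Q3 (75th %ile) = 65.0000
IQR = 65.0000 - 35.0000 = 30.0000

IQR = 30.0000


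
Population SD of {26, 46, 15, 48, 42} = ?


Mean = 35.4000
Variance = 163.8400
SD = sqrt(163.8400) = 12.8000

SD = 12.8000


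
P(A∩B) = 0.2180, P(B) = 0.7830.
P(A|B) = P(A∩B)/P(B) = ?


P(A|B) = 0.2180/0.7830 = 0.2784

P(A|B) = 0.2784


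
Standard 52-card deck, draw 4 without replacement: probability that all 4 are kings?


P(all kings) = (4/52) × (3/51) × (2/50) × (1/49)
= 3.6938e-06

P = 3.6938e-06


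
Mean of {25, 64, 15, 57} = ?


Sum = 25 + 64 + 15 + 57 = 161
n = 4
Mean = 161/4 = 40.2500

Mean = 40.2500


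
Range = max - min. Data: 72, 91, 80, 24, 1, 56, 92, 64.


Max = 92, Min = 1
Range = 92 - 1 = 91

Range = 91


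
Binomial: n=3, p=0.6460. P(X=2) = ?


C(3,2) = 3
p^2 = 0.417316
(1-p)^1 = 0.354000
P = 3 * 0.417316 * 0.354000 = 0.4432

P(X=2) = 0.4432


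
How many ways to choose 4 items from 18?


C(18,4) = 18!/(4! × 14!)
= 6402373705728000/(24 × 87178291200)
= 3060

C(18,4) = 3060


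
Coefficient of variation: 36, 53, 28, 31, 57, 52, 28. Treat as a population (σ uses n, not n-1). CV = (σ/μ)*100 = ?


Mean = 40.7143
SD = 11.8528
CV = (11.8528/40.7143)*100 = 29.1122%

CV = 29.1122%


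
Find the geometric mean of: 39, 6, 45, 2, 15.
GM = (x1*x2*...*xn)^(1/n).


Product = 39 × 6 × 45 × 2 × 15 = 315900
GM = 315900^(1/5) = 12.5866

GM = 12.5866


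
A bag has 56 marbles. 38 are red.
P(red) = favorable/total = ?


P = 38/56 = 0.6786

P = 0.6786


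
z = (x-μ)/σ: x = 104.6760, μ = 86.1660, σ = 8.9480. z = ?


z = (104.6760 - 86.1660)/8.9480
= 18.5100/8.9480
= 2.0686

z = 2.0686


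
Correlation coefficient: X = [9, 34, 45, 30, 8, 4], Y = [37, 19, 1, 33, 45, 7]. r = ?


Mean X = 21.6667, Mean Y = 23.6667
SD X = 15.412837, SD Y = 15.986105
Cov = -112.444444
r = -112.444444/(15.412837*15.986105) = -0.4564

r = -0.4564


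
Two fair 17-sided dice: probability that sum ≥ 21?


Total outcomes = 17×17 = 289
Favorable (sum ≥ 21): 105
P = 105/289 = 0.3633

P = 0.3633


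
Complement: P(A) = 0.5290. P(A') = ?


P(not A) = 1 - 0.5290 = 0.4710

P(not A) = 0.4710


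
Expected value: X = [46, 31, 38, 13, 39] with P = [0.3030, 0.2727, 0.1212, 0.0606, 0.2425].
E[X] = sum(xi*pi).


E[X] = 46*0.3030 + 31*0.2727 + 38*0.1212 + 13*0.0606 + 39*0.2425
= 13.9380 + 8.4537 + 4.6056 + 0.7878 + 9.4575
= 37.2426

E[X] = 37.2426


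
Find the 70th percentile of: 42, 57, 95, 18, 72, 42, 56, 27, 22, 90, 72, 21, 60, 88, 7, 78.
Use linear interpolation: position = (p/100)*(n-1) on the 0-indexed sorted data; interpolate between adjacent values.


Sorted: 7, 18, 21, 22, 27, 42, 42, 56, 57, 60, 72, 72, 78, 88, 90, 95
n = 16
Index = 70/100 * 15 = 10.5000
Lower = data[10] = 72, Upper = data[11] = 72
P70 = 72 + 0.5000*(0) = 72.0000

P70 = 72.0000


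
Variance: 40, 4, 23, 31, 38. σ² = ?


Mean = 27.2000
Squared deviations: 163.8400, 538.2400, 17.6400, 14.4400, 116.6400
Sum = 850.8000
Variance = 850.8000/5 = 170.1600

Variance = 170.1600


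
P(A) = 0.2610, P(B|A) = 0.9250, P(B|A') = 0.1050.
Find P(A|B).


P(B) = P(B|A)*P(A) + P(B|A')*P(A')
= 0.9250*0.2610 + 0.1050*0.7390
= 0.241425 + 0.077595 = 0.319020
P(A|B) = 0.241425/0.319020 = 0.7568

P(A|B) = 0.7568


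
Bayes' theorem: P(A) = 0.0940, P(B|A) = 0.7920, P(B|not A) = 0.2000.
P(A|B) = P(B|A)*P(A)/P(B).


P(B) = P(B|A)*P(A) + P(B|A')*P(A')
= 0.7920*0.0940 + 0.2000*0.9060
= 0.074448 + 0.181200 = 0.255648
P(A|B) = 0.074448/0.255648 = 0.2912

P(A|B) = 0.2912


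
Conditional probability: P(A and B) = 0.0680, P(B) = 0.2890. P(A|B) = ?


P(A|B) = 0.0680/0.2890 = 0.2353

P(A|B) = 0.2353


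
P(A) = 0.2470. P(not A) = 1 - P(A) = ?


P(not A) = 1 - 0.2470 = 0.7530

P(not A) = 0.7530


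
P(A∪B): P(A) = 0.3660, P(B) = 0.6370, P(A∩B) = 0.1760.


P(A∪B) = 0.3660 + 0.6370 - 0.1760
= 1.0030 - 0.1760
= 0.8270

P(A∪B) = 0.8270


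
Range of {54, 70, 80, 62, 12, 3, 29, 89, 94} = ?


Max = 94, Min = 3
Range = 94 - 3 = 91

Range = 91


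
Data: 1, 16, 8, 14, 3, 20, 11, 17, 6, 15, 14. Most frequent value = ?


Frequencies: 1:1, 3:1, 6:1, 8:1, 11:1, 14:2, 15:1, 16:1, 17:1, 20:1
Max frequency = 2
Mode = 14

Mode = 14


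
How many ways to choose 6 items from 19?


C(19,6) = 19!/(6! × 13!)
= 121645100408832000/(720 × 6227020800)
= 27132

C(19,6) = 27132


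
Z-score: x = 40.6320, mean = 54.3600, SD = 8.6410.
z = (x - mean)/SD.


z = (40.6320 - 54.3600)/8.6410
= -13.7280/8.6410
= -1.5887

z = -1.5887


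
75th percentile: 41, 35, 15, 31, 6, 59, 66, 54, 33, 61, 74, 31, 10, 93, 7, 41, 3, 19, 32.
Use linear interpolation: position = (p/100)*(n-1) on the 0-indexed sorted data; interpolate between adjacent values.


Sorted: 3, 6, 7, 10, 15, 19, 31, 31, 32, 33, 35, 41, 41, 54, 59, 61, 66, 74, 93
n = 19
Index = 75/100 * 18 = 13.5000
Lower = data[13] = 54, Upper = data[14] = 59
P75 = 54 + 0.5000*(5) = 56.5000

P75 = 56.5000


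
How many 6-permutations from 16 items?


P(16,6) = 16!/10!
= 20922789888000/3628800
= 5765760

P(16,6) = 5765760


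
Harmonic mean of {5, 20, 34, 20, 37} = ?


Sum of reciprocals = 1/5 + 1/20 + 1/34 + 1/20 + 1/37 = 0.356439
HM = 5/0.356439 = 14.0277

HM = 14.0277


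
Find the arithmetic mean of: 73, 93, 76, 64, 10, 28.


Sum = 73 + 93 + 76 + 64 + 10 + 28 = 344
n = 6
Mean = 344/6 = 57.3333

Mean = 57.3333


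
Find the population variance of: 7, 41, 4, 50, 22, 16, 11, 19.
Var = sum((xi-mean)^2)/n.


Mean = 21.2500
Squared deviations: 203.0625, 390.0625, 297.5625, 826.5625, 0.5625, 27.5625, 105.0625, 5.0625
Sum = 1855.5000
Variance = 1855.5000/8 = 231.9375

Variance = 231.9375


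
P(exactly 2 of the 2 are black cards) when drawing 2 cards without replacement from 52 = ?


Hypergeometric: P(X=2) = C(26,2)·C(26,0) / C(52,2)
= 325 × 1 / 1326
= 325/1326 = 0.2451

P = 0.2451


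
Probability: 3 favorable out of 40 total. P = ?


P = 3/40 = 0.0750

P = 0.0750


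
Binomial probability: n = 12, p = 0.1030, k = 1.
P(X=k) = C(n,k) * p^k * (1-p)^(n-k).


C(12,1) = 12
p^1 = 0.103000
(1-p)^11 = 0.302494
P = 12 * 0.103000 * 0.302494 = 0.3739

P(X=1) = 0.3739


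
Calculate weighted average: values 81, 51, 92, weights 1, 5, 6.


Numerator = 81*1 + 51*5 + 92*6 = 888
Denominator = 1 + 5 + 6 = 12
WM = 888/12 = 74.0000

WM = 74.0000


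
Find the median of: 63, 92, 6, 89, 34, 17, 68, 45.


Sorted: 6, 17, 34, 45, 63, 68, 89, 92
n = 8 (even)
Middle values: 45 and 63
Median = (45+63)/2 = 54.0000

Median = 54.0000


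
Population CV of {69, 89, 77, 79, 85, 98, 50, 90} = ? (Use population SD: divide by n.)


Mean = 79.6250
SD = 13.9637
CV = (13.9637/79.6250)*100 = 17.5368%

CV = 17.5368%


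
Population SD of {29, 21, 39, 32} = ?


Mean = 30.2500
Variance = 41.6875
SD = sqrt(41.6875) = 6.4566

SD = 6.4566


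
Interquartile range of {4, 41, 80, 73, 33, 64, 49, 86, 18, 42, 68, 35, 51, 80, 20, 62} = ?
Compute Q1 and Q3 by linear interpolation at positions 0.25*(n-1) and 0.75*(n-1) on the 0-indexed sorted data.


Sorted: 4, 18, 20, 33, 35, 41, 42, 49, 51, 62, 64, 68, 73, 80, 80, 86
Q1 (25th %ile) = 34.5000
Q3 (75th %ile) = 69.2500
IQR = 69.2500 - 34.5000 = 34.7500

IQR = 34.7500


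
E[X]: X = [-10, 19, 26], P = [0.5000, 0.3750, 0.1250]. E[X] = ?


E[X] = -10*0.5000 + 19*0.3750 + 26*0.1250
= -5.0000 + 7.1250 + 3.2500
= 5.3750

E[X] = 5.3750


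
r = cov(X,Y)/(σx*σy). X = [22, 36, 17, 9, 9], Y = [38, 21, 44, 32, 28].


Mean X = 18.6000, Mean Y = 32.6000
SD X = 10.011993, SD Y = 7.939773
Cov = -30.360000
r = -30.360000/(10.011993*7.939773) = -0.3819

r = -0.3819
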